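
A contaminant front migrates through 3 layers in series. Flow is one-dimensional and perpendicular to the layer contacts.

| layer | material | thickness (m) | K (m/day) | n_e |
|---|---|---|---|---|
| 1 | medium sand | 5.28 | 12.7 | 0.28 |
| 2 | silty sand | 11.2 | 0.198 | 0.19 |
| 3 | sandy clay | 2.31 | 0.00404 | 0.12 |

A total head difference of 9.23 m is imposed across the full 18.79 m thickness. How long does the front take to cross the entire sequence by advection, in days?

265

With flow normal to the layers, continuity requires the same specific discharge q through every layer.
Σ(b_i/K_i) = 5.28/12.7 + 11.2/0.198 + 2.31/0.00404 = 628.8 d.
q = Δh / Σ(b_i/K_i) = 9.23 / 628.8 = 0.01468 m/day.
In each layer the seepage velocity is v_i = q/n_i, so the layer transit time is t_i = b_i·n_i / q:
  layer 1 (medium sand): t_1 = 5.28 × 0.28 / 0.01468 = 100.7 d
  layer 2 (silty sand): t_2 = 11.2 × 0.19 / 0.01468 = 145.0 d
  layer 3 (sandy clay): t_3 = 2.31 × 0.12 / 0.01468 = 18.88 d
Total t = Σ t_i = 264.6 days.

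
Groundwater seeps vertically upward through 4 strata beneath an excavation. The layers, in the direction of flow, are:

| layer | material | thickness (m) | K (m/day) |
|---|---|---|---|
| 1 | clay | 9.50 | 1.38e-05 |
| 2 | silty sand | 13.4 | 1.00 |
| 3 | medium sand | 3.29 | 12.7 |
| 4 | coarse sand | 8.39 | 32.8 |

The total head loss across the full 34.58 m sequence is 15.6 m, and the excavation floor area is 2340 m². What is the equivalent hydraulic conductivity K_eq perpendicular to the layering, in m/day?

5.02e-05

Flow is perpendicular to layering, so the layers act in series and the equivalent K is the thickness-weighted harmonic mean.
Total thickness L = 9.50 + 13.4 + 3.29 + 8.39 = 34.58 m.
Σ(b_i/K_i) = 9.50/1.38e-05 + 13.4/1.00 + 3.29/12.7 + 8.39/32.8 = 6.884e+05 d.
K_eq = L / Σ(b_i/K_i) = 34.58 / 6.884e+05 = 5.023e-05 m/day.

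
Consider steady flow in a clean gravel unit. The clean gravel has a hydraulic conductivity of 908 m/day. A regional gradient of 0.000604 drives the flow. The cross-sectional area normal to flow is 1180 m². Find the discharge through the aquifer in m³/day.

647

Hydraulic gradient i = 0.000604.
Darcy's law: Q = K · A · i = 908.0 × 1180 × 0.0006040 = 647.1 m³/day.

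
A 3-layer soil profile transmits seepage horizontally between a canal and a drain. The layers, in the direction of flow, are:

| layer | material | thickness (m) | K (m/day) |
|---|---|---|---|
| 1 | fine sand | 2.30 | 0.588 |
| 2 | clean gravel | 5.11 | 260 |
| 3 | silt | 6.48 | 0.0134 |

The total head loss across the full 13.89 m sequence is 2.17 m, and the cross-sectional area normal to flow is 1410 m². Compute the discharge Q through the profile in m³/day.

Flow is perpendicular to layering, so the layers act in series and the equivalent K is the thickness-weighted harmonic mean.
Total thickness L = 2.30 + 5.11 + 6.48 = 13.89 m.
Σ(b_i/K_i) = 2.30/0.588 + 5.11/260 + 6.48/0.0134 = 487.5 d.
K_eq = L / Σ(b_i/K_i) = 13.89 / 487.5 = 0.02849 m/day.
Q = K_eq · A · (Δh/L) = 0.02849 × 1410 × (2.17/13.89) = 6.276 m³/day.

6.28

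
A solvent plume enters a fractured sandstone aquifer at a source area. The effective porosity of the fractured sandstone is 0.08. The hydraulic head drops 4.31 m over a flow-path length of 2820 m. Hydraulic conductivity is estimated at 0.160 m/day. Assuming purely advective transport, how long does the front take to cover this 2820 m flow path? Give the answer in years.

2530

Hydraulic gradient i = Δh / L = 4.31 / 2820 = 0.001528.
Darcy flux q = K · i = 0.1600 × 0.001528 = 0.0002445 m/day.
Seepage velocity v = q / n_e = 0.0002445 / 0.08 = 0.003057 m/day.
Travel time t = L / v = 2820 / 0.003057 = 9.226e+05 days = 2526 years.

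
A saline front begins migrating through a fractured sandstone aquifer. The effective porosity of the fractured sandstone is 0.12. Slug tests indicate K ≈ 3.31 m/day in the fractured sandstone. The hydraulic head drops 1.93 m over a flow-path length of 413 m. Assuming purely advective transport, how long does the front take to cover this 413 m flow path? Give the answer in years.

Hydraulic gradient i = Δh / L = 1.93 / 413 = 0.004673.
Darcy flux q = K · i = 3.310 × 0.004673 = 0.01547 m/day.
Seepage velocity v = q / n_e = 0.01547 / 0.12 = 0.1289 m/day.
Travel time t = L / v = 413 / 0.1289 = 3204 days = 8.772 years.

8.77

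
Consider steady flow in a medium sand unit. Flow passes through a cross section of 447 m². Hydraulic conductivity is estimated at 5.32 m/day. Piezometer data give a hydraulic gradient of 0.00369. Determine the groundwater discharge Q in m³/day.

8.77

Hydraulic gradient i = 0.00369.
Darcy's law: Q = K · A · i = 5.320 × 447.0 × 0.003690 = 8.775 m³/day.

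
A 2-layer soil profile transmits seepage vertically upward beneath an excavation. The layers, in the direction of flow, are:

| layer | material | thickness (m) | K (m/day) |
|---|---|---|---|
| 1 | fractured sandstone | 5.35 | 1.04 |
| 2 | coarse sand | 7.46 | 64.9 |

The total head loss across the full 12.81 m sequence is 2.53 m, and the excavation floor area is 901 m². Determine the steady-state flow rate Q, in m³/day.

Flow is perpendicular to layering, so the layers act in series and the equivalent K is the thickness-weighted harmonic mean.
Total thickness L = 5.35 + 7.46 = 12.81 m.
Σ(b_i/K_i) = 5.35/1.04 + 7.46/64.9 = 5.259 d.
K_eq = L / Σ(b_i/K_i) = 12.81 / 5.259 = 2.436 m/day.
Q = K_eq · A · (Δh/L) = 2.436 × 901 × (2.53/12.81) = 433.4 m³/day.

433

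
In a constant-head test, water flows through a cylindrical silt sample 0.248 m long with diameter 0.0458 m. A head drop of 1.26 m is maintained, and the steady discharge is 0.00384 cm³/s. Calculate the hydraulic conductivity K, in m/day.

0.0396

Cross-sectional area A = π·(d/2)² = π × (0.0458/2)² = 0.001647 m².
Convert discharge: 0.00384 cm³/s = 3.840e-09 m³/s.
Darcy's law rearranged: K = Q·L / (A·Δh) = 3.840e-09 × 0.248 / (0.001647 × 1.26) = 4.588e-07 m/s = 0.03964 m/day.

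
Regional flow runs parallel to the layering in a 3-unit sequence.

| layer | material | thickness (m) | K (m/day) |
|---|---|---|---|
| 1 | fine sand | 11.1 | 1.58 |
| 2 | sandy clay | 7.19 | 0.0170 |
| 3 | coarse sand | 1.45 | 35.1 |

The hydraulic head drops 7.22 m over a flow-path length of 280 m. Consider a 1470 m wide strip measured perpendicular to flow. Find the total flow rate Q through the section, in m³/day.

2600

Flow is parallel to layering, so each bed carries its own Darcy discharge and the transmissivities add.
Σ(K_i·b_i) = 1.58×11.1 + 0.0170×7.19 + 35.1×1.45 = 68.56 m²/day.
Hydraulic gradient i = Δh / L = 7.22 / 280 = 0.02579.
Q = Σ(K_i·b_i) · W · i = 68.56 × 1470 × 0.02579 = 2599 m³/day.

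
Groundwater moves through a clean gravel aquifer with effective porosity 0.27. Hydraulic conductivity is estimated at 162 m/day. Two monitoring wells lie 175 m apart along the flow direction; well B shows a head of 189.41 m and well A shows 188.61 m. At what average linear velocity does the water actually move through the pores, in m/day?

2.74

Hydraulic gradient i = (189.41 − 188.61) / 175 = 0.8 / 175 = 0.004571.
Darcy flux q = K · i = 162.0 × 0.004571 = 0.7406 m/day.
Seepage velocity v = q / n_e = 0.7406 / 0.27 = 2.743 m/day.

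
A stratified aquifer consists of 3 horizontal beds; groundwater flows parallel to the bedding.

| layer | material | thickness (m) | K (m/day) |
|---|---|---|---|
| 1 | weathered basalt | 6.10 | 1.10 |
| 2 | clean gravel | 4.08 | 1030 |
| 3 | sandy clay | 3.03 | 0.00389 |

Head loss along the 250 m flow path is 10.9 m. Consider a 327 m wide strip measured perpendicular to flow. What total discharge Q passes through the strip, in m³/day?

Flow is parallel to layering, so each bed carries its own Darcy discharge and the transmissivities add.
Σ(K_i·b_i) = 1.10×6.10 + 1030×4.08 + 0.00389×3.03 = 4209 m²/day.
Hydraulic gradient i = Δh / L = 10.9 / 250 = 0.04360.
Q = Σ(K_i·b_i) · W · i = 4209 × 327 × 0.04360 = 60010 m³/day.

60000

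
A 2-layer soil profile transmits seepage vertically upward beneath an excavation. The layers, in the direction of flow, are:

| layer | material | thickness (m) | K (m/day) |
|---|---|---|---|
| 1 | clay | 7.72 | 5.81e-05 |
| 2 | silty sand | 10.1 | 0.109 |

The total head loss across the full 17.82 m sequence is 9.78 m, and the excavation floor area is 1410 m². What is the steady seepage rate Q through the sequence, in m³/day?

Flow is perpendicular to layering, so the layers act in series and the equivalent K is the thickness-weighted harmonic mean.
Total thickness L = 7.72 + 10.1 = 17.82 m.
Σ(b_i/K_i) = 7.72/5.81e-05 + 10.1/0.109 = 1.330e+05 d.
K_eq = L / Σ(b_i/K_i) = 17.82 / 1.330e+05 = 0.0001340 m/day.
Q = K_eq · A · (Δh/L) = 0.0001340 × 1410 × (9.78/17.82) = 0.1037 m³/day.

0.104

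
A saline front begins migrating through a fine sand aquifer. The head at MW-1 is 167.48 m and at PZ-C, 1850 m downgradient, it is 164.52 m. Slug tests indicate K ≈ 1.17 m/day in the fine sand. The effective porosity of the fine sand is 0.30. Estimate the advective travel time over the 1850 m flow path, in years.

Hydraulic gradient i = (167.48 − 164.52) / 1850 = 2.96 / 1850 = 0.001600.
Darcy flux q = K · i = 1.170 × 0.001600 = 0.001872 m/day.
Seepage velocity v = q / n_e = 0.001872 / 0.30 = 0.006240 m/day.
Travel time t = L / v = 1850 / 0.006240 = 2.965e+05 days = 811.7 years.

812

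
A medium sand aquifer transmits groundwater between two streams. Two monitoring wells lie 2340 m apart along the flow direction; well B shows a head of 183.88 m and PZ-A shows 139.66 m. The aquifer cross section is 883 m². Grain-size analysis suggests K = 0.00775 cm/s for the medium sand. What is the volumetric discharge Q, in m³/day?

Convert K: 0.00775 cm/s × 864 = 6.696 m/day.
Hydraulic gradient i = (183.88 − 139.66) / 2340 = 44.22 / 2340 = 0.01890.
Darcy's law: Q = K · A · i = 6.696 × 883.0 × 0.01890 = 111.7 m³/day.

112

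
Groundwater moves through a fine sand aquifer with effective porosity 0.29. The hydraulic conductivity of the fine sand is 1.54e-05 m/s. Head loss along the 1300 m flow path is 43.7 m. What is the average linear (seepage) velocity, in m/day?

0.154

Convert K: 1.54e-05 m/s × 86400 = 1.331 m/day.
Hydraulic gradient i = Δh / L = 43.7 / 1300 = 0.03362.
Darcy flux q = K · i = 1.331 × 0.03362 = 0.04473 m/day.
Seepage velocity v = q / n_e = 0.04473 / 0.29 = 0.1542 m/day.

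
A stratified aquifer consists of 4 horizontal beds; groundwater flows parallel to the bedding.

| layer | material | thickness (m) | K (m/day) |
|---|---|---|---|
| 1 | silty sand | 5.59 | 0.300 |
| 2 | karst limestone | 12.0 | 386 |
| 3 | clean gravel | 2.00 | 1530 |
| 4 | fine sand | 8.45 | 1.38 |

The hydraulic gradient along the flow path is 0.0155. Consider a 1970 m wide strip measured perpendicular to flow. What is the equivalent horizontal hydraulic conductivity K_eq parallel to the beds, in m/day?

275

Flow is parallel to layering, so each bed carries its own Darcy discharge and the transmissivities add.
Σ(K_i·b_i) = 0.300×5.59 + 386×12.0 + 1530×2.00 + 1.38×8.45 = 7705 m²/day.
Total thickness b = 28.04 m, so K_eq = Σ(K_i·b_i)/b = 274.8 m/day.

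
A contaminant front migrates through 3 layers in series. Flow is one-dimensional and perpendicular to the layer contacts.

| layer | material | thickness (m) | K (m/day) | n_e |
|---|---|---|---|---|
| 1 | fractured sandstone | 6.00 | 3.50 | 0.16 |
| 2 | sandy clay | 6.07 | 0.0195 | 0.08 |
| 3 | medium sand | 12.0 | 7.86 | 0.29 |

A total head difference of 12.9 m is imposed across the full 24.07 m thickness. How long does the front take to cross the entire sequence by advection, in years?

0.329

With flow normal to the layers, continuity requires the same specific discharge q through every layer.
Σ(b_i/K_i) = 6.00/3.50 + 6.07/0.0195 + 12.0/7.86 = 314.5 d.
q = Δh / Σ(b_i/K_i) = 12.9 / 314.5 = 0.04101 m/day.
In each layer the seepage velocity is v_i = q/n_i, so the layer transit time is t_i = b_i·n_i / q:
  layer 1 (fractured sandstone): t_1 = 6.00 × 0.16 / 0.04101 = 23.41 d
  layer 2 (sandy clay): t_2 = 6.07 × 0.08 / 0.04101 = 11.84 d
  layer 3 (medium sand): t_3 = 12.0 × 0.29 / 0.04101 = 84.85 d
Total t = Σ t_i = 120.1 days = 0.3288 years.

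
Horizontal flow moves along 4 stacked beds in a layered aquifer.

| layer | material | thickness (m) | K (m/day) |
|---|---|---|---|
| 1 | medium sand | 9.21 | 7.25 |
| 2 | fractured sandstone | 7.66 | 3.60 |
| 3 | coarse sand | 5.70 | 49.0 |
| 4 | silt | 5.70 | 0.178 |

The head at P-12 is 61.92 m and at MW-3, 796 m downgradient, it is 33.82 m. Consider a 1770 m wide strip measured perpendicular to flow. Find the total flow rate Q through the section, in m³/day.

Flow is parallel to layering, so each bed carries its own Darcy discharge and the transmissivities add.
Σ(K_i·b_i) = 7.25×9.21 + 3.60×7.66 + 49.0×5.70 + 0.178×5.70 = 374.7 m²/day.
Hydraulic gradient i = (61.92 − 33.82) / 796 = 28.1 / 796 = 0.03530.
Q = Σ(K_i·b_i) · W · i = 374.7 × 1770 × 0.03530 = 23410 m³/day.

23400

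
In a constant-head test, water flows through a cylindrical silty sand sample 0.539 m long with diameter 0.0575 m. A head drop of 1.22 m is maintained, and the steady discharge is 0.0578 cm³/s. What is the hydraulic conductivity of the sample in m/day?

0.850

Cross-sectional area A = π·(d/2)² = π × (0.0575/2)² = 0.002597 m².
Convert discharge: 0.0578 cm³/s = 5.780e-08 m³/s.
Darcy's law rearranged: K = Q·L / (A·Δh) = 5.780e-08 × 0.539 / (0.002597 × 1.22) = 9.834e-06 m/s = 0.8497 m/day.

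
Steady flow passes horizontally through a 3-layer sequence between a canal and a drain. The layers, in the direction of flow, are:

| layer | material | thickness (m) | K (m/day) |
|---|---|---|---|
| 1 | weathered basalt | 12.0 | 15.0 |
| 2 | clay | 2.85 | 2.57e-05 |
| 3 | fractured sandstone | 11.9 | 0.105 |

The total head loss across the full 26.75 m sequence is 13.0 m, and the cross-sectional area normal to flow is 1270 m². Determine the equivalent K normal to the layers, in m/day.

0.000241

Flow is perpendicular to layering, so the layers act in series and the equivalent K is the thickness-weighted harmonic mean.
Total thickness L = 12.0 + 2.85 + 11.9 = 26.75 m.
Σ(b_i/K_i) = 12.0/15.0 + 2.85/2.57e-05 + 11.9/0.105 = 1.110e+05 d.
K_eq = L / Σ(b_i/K_i) = 26.75 / 1.110e+05 = 0.0002410 m/day.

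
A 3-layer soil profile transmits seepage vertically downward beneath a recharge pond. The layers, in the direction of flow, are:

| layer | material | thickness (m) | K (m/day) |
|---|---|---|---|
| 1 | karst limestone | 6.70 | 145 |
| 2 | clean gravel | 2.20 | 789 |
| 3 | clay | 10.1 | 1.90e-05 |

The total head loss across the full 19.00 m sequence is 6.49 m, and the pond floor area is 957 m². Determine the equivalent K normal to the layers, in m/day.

Flow is perpendicular to layering, so the layers act in series and the equivalent K is the thickness-weighted harmonic mean.
Total thickness L = 6.70 + 2.20 + 10.1 = 19.00 m.
Σ(b_i/K_i) = 6.70/145 + 2.20/789 + 10.1/1.90e-05 = 5.316e+05 d.
K_eq = L / Σ(b_i/K_i) = 19.00 / 5.316e+05 = 3.574e-05 m/day.

3.57e-05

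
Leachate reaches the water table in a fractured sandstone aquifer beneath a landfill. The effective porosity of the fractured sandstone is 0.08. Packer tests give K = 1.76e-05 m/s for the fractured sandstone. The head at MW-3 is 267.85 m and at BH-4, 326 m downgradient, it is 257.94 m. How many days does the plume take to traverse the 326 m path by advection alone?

564

Convert K: 1.76e-05 m/s × 86400 = 1.521 m/day.
Hydraulic gradient i = (267.85 − 257.94) / 326 = 9.91 / 326 = 0.03040.
Darcy flux q = K · i = 1.521 × 0.03040 = 0.04623 m/day.
Seepage velocity v = q / n_e = 0.04623 / 0.08 = 0.5778 m/day.
Travel time t = L / v = 326 / 0.5778 = 564.2 days.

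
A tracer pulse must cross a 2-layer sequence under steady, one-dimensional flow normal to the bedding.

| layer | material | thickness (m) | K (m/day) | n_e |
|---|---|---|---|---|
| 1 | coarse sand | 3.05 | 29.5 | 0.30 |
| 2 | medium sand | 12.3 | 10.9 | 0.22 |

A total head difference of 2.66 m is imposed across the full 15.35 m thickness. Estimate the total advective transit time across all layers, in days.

With flow normal to the layers, continuity requires the same specific discharge q through every layer.
Σ(b_i/K_i) = 3.05/29.5 + 12.3/10.9 = 1.232 d.
q = Δh / Σ(b_i/K_i) = 2.66 / 1.232 = 2.159 m/day.
In each layer the seepage velocity is v_i = q/n_i, so the layer transit time is t_i = b_i·n_i / q:
  layer 1 (coarse sand): t_1 = 3.05 × 0.30 / 2.159 = 0.4237 d
  layer 2 (medium sand): t_2 = 12.3 × 0.22 / 2.159 = 1.253 d
Total t = Σ t_i = 1.677 days.

1.68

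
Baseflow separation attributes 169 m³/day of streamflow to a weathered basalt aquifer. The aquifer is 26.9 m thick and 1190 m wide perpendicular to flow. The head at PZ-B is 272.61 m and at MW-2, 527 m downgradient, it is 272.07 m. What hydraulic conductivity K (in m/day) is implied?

Cross-sectional area A = 1190 × 26.9 = 32011 m².
Hydraulic gradient i = (272.61 − 272.07) / 527 = 0.54 / 527 = 0.001025.
From Q = K·A·i, K = Q / (A·i) = 169 / (32011 × 0.001025) = 5.152 m/day.

5.15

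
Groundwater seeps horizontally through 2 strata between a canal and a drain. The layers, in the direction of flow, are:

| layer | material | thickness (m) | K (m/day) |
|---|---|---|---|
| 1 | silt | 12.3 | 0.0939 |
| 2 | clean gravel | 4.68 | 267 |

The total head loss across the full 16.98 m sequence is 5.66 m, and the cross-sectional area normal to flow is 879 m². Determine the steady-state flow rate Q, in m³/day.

Flow is perpendicular to layering, so the layers act in series and the equivalent K is the thickness-weighted harmonic mean.
Total thickness L = 12.3 + 4.68 = 16.98 m.
Σ(b_i/K_i) = 12.3/0.0939 + 4.68/267 = 131.0 d.
K_eq = L / Σ(b_i/K_i) = 16.98 / 131.0 = 0.1296 m/day.
Q = K_eq · A · (Δh/L) = 0.1296 × 879 × (5.66/16.98) = 37.98 m³/day.

38.0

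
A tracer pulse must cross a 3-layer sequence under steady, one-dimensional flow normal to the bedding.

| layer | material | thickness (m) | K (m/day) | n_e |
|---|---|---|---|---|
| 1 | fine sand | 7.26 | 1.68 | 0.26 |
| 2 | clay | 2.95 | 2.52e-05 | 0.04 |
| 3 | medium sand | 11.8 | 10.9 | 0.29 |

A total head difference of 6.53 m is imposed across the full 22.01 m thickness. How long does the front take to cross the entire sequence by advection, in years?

With flow normal to the layers, continuity requires the same specific discharge q through every layer.
Σ(b_i/K_i) = 7.26/1.68 + 2.95/2.52e-05 + 11.8/10.9 = 1.171e+05 d.
q = Δh / Σ(b_i/K_i) = 6.53 / 1.171e+05 = 5.578e-05 m/day.
In each layer the seepage velocity is v_i = q/n_i, so the layer transit time is t_i = b_i·n_i / q:
  layer 1 (fine sand): t_1 = 7.26 × 0.26 / 5.578e-05 = 33841 d
  layer 2 (clay): t_2 = 2.95 × 0.04 / 5.578e-05 = 2115 d
  layer 3 (medium sand): t_3 = 11.8 × 0.29 / 5.578e-05 = 61349 d
Total t = Σ t_i = 97305 days = 266.4 years.

266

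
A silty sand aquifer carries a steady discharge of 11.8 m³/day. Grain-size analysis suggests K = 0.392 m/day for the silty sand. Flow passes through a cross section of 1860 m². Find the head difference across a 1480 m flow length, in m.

24.0

From Q = K·A·i, i = Q / (K·A) = 11.8 / (0.3920 × 1860) = 0.01618.
Head loss Δh = i · L = 0.01618 × 1480 = 23.95 m.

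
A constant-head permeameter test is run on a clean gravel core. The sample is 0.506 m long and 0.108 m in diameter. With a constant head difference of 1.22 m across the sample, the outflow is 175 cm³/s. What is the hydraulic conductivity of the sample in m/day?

Cross-sectional area A = π·(d/2)² = π × (0.108/2)² = 0.009161 m².
Convert discharge: 175 cm³/s = 0.0001750 m³/s.
Darcy's law rearranged: K = Q·L / (A·Δh) = 0.0001750 × 0.506 / (0.009161 × 1.22) = 0.007923 m/s = 684.5 m/day.

685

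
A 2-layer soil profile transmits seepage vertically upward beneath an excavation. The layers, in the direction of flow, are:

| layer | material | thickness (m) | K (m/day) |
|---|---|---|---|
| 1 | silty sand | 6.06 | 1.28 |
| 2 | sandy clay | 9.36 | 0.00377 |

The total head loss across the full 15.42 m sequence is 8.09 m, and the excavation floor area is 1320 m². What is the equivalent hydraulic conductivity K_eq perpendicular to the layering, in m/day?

Flow is perpendicular to layering, so the layers act in series and the equivalent K is the thickness-weighted harmonic mean.
Total thickness L = 6.06 + 9.36 = 15.42 m.
Σ(b_i/K_i) = 6.06/1.28 + 9.36/0.00377 = 2487 d.
K_eq = L / Σ(b_i/K_i) = 15.42 / 2487 = 0.006199 m/day.

0.00620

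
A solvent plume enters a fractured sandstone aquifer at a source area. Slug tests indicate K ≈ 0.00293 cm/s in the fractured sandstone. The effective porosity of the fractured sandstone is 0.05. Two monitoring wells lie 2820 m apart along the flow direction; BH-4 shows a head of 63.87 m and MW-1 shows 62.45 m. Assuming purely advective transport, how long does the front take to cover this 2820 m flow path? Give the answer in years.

303

Convert K: 0.00293 cm/s × 864 = 2.532 m/day.
Hydraulic gradient i = (63.87 − 62.45) / 2820 = 1.42 / 2820 = 0.0005035.
Darcy flux q = K · i = 2.532 × 0.0005035 = 0.001275 m/day.
Seepage velocity v = q / n_e = 0.001275 / 0.05 = 0.02549 m/day.
Travel time t = L / v = 2820 / 0.02549 = 1.106e+05 days = 302.8 years.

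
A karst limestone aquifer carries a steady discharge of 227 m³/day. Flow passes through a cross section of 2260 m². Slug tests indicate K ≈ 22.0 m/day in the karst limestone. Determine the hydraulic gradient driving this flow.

0.00457

From Q = K·A·i, i = Q / (K·A) = 227 / (22.00 × 2260) = 0.004566.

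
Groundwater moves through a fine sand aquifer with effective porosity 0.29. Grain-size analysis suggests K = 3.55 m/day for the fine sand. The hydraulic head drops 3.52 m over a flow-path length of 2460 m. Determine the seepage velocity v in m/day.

0.0175

Hydraulic gradient i = Δh / L = 3.52 / 2460 = 0.001431.
Darcy flux q = K · i = 3.550 × 0.001431 = 0.005080 m/day.
Seepage velocity v = q / n_e = 0.005080 / 0.29 = 0.01752 m/day.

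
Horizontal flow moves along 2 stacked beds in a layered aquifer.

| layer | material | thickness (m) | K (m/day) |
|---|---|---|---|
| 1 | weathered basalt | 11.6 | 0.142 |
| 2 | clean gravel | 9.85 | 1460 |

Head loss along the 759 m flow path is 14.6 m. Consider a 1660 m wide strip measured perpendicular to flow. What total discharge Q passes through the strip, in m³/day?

Flow is parallel to layering, so each bed carries its own Darcy discharge and the transmissivities add.
Σ(K_i·b_i) = 0.142×11.6 + 1460×9.85 = 14383 m²/day.
Hydraulic gradient i = Δh / L = 14.6 / 759 = 0.01924.
Q = Σ(K_i·b_i) · W · i = 14383 × 1660 × 0.01924 = 4.593e+05 m³/day.

459000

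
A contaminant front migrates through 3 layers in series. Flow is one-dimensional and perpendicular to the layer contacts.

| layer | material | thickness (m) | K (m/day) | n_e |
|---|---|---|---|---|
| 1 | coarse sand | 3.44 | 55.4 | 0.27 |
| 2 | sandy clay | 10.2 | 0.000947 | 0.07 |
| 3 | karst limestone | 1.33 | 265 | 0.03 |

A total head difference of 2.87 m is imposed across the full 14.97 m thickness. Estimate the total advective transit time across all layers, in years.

With flow normal to the layers, continuity requires the same specific discharge q through every layer.
Σ(b_i/K_i) = 3.44/55.4 + 10.2/0.000947 + 1.33/265 = 10771 d.
q = Δh / Σ(b_i/K_i) = 2.87 / 10771 = 0.0002665 m/day.
In each layer the seepage velocity is v_i = q/n_i, so the layer transit time is t_i = b_i·n_i / q:
  layer 1 (coarse sand): t_1 = 3.44 × 0.27 / 0.0002665 = 3486 d
  layer 2 (sandy clay): t_2 = 10.2 × 0.07 / 0.0002665 = 2680 d
  layer 3 (karst limestone): t_3 = 1.33 × 0.03 / 0.0002665 = 149.7 d
Total t = Σ t_i = 6315 days = 17.29 years.

17.3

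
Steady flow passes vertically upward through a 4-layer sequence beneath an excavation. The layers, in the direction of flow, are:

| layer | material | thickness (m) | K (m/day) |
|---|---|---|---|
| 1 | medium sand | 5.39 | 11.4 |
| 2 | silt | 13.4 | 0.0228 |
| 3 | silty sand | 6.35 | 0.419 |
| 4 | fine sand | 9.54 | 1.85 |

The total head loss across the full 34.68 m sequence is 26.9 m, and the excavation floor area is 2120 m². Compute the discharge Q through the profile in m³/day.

93.7

Flow is perpendicular to layering, so the layers act in series and the equivalent K is the thickness-weighted harmonic mean.
Total thickness L = 5.39 + 13.4 + 6.35 + 9.54 = 34.68 m.
Σ(b_i/K_i) = 5.39/11.4 + 13.4/0.0228 + 6.35/0.419 + 9.54/1.85 = 608.5 d.
K_eq = L / Σ(b_i/K_i) = 34.68 / 608.5 = 0.05699 m/day.
Q = K_eq · A · (Δh/L) = 0.05699 × 2120 × (26.9/34.68) = 93.72 m³/day.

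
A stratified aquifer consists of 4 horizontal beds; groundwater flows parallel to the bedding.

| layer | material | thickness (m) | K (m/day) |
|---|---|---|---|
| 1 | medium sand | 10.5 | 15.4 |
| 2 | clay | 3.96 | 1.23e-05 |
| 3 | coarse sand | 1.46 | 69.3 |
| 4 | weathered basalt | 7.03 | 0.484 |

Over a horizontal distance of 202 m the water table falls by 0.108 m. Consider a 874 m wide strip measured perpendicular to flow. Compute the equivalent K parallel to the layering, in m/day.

11.6

Flow is parallel to layering, so each bed carries its own Darcy discharge and the transmissivities add.
Σ(K_i·b_i) = 15.4×10.5 + 1.23e-05×3.96 + 69.3×1.46 + 0.484×7.03 = 266.3 m²/day.
Total thickness b = 22.95 m, so K_eq = Σ(K_i·b_i)/b = 11.60 m/day.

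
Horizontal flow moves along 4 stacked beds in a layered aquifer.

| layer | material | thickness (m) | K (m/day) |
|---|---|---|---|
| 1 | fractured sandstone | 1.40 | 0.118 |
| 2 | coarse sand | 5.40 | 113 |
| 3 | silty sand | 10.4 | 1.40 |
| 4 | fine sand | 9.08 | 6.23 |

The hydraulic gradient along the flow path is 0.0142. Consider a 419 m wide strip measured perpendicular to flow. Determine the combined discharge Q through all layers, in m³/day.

Flow is parallel to layering, so each bed carries its own Darcy discharge and the transmissivities add.
Σ(K_i·b_i) = 0.118×1.40 + 113×5.40 + 1.40×10.4 + 6.23×9.08 = 681.5 m²/day.
Hydraulic gradient i = 0.0142.
Q = Σ(K_i·b_i) · W · i = 681.5 × 419 × 0.01420 = 4055 m³/day.

4050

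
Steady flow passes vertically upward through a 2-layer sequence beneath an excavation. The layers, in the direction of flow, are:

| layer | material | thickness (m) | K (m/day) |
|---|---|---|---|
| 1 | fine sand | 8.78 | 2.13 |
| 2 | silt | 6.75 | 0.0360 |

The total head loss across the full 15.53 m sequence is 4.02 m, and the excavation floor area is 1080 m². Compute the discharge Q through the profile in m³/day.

22.7

Flow is perpendicular to layering, so the layers act in series and the equivalent K is the thickness-weighted harmonic mean.
Total thickness L = 8.78 + 6.75 = 15.53 m.
Σ(b_i/K_i) = 8.78/2.13 + 6.75/0.0360 = 191.6 d.
K_eq = L / Σ(b_i/K_i) = 15.53 / 191.6 = 0.08104 m/day.
Q = K_eq · A · (Δh/L) = 0.08104 × 1080 × (4.02/15.53) = 22.66 m³/day.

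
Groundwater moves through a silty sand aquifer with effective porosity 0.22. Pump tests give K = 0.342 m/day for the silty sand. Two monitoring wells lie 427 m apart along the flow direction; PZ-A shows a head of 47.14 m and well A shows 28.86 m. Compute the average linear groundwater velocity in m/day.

0.0666

Hydraulic gradient i = (47.14 − 28.86) / 427 = 18.28 / 427 = 0.04281.
Darcy flux q = K · i = 0.3420 × 0.04281 = 0.01464 m/day.
Seepage velocity v = q / n_e = 0.01464 / 0.22 = 0.06655 m/day.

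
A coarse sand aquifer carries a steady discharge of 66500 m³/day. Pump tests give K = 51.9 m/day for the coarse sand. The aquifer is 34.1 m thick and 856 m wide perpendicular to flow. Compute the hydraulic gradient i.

Cross-sectional area A = 856 × 34.1 = 29190 m².
From Q = K·A·i, i = Q / (K·A) = 66500 / (51.90 × 29190) = 0.04390.

0.0439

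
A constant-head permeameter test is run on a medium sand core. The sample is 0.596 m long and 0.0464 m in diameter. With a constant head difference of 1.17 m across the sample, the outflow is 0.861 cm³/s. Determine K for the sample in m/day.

Cross-sectional area A = π·(d/2)² = π × (0.0464/2)² = 0.001691 m².
Convert discharge: 0.861 cm³/s = 8.610e-07 m³/s.
Darcy's law rearranged: K = Q·L / (A·Δh) = 8.610e-07 × 0.596 / (0.001691 × 1.17) = 0.0002594 m/s = 22.41 m/day.

22.4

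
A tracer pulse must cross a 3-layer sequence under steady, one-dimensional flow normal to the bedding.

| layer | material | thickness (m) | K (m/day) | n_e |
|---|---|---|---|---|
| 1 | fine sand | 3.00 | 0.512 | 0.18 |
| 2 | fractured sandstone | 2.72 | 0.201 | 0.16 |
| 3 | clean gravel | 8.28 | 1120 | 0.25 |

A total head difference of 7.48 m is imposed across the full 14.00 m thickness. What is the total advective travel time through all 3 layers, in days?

7.90

With flow normal to the layers, continuity requires the same specific discharge q through every layer.
Σ(b_i/K_i) = 3.00/0.512 + 2.72/0.201 + 8.28/1120 = 19.40 d.
q = Δh / Σ(b_i/K_i) = 7.48 / 19.40 = 0.3856 m/day.
In each layer the seepage velocity is v_i = q/n_i, so the layer transit time is t_i = b_i·n_i / q:
  layer 1 (fine sand): t_1 = 3.00 × 0.18 / 0.3856 = 1.400 d
  layer 2 (fractured sandstone): t_2 = 2.72 × 0.16 / 0.3856 = 1.129 d
  layer 3 (clean gravel): t_3 = 8.28 × 0.25 / 0.3856 = 5.368 d
Total t = Σ t_i = 7.898 days.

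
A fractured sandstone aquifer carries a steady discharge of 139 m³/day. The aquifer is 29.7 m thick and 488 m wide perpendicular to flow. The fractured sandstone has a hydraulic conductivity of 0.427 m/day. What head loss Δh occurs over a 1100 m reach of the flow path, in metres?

24.7

Cross-sectional area A = 488 × 29.7 = 14494 m².
From Q = K·A·i, i = Q / (K·A) = 139 / (0.4270 × 14494) = 0.02246.
Head loss Δh = i · L = 0.02246 × 1100 = 24.71 m.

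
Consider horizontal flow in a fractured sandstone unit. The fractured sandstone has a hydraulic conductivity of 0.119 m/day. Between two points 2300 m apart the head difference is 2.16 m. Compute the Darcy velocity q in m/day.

0.000112

Hydraulic gradient i = Δh / L = 2.16 / 2300 = 0.0009391.
Specific discharge q = K · i = 0.1190 × 0.0009391 = 0.0001118 m/day.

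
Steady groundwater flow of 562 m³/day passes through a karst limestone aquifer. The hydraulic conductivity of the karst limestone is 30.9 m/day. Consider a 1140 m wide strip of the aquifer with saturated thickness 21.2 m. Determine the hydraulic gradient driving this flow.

Cross-sectional area A = 1140 × 21.2 = 24168 m².
From Q = K·A·i, i = Q / (K·A) = 562 / (30.90 × 24168) = 0.0007526.

0.000753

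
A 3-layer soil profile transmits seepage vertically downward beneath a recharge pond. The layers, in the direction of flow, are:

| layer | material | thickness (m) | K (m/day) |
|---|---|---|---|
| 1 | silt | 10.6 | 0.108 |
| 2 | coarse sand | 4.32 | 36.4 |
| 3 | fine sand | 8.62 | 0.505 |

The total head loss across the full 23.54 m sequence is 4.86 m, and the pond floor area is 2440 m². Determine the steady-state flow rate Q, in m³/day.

Flow is perpendicular to layering, so the layers act in series and the equivalent K is the thickness-weighted harmonic mean.
Total thickness L = 10.6 + 4.32 + 8.62 = 23.54 m.
Σ(b_i/K_i) = 10.6/0.108 + 4.32/36.4 + 8.62/0.505 = 115.3 d.
K_eq = L / Σ(b_i/K_i) = 23.54 / 115.3 = 0.2041 m/day.
Q = K_eq · A · (Δh/L) = 0.2041 × 2440 × (4.86/23.54) = 102.8 m³/day.

103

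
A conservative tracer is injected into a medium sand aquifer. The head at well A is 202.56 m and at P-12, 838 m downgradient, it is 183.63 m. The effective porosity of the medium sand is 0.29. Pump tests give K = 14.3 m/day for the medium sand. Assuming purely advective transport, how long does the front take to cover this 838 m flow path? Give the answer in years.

Hydraulic gradient i = (202.56 − 183.63) / 838 = 18.93 / 838 = 0.02259.
Darcy flux q = K · i = 14.30 × 0.02259 = 0.3230 m/day.
Seepage velocity v = q / n_e = 0.3230 / 0.29 = 1.114 m/day.
Travel time t = L / v = 838 / 1.114 = 752.3 days = 2.060 years.

2.06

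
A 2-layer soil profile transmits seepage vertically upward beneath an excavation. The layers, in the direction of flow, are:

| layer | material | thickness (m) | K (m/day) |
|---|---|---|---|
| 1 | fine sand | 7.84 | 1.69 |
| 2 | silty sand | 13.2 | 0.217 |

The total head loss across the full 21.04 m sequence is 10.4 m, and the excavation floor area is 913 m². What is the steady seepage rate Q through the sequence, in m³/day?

145

Flow is perpendicular to layering, so the layers act in series and the equivalent K is the thickness-weighted harmonic mean.
Total thickness L = 7.84 + 13.2 = 21.04 m.
Σ(b_i/K_i) = 7.84/1.69 + 13.2/0.217 = 65.47 d.
K_eq = L / Σ(b_i/K_i) = 21.04 / 65.47 = 0.3214 m/day.
Q = K_eq · A · (Δh/L) = 0.3214 × 913 × (10.4/21.04) = 145.0 m³/day.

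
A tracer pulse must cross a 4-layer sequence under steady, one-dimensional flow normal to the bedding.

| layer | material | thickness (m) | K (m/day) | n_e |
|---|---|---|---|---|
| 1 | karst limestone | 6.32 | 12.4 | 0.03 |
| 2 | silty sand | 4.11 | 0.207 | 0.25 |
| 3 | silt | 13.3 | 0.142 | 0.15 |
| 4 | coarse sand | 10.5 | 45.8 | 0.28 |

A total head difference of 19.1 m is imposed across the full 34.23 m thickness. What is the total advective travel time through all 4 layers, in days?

With flow normal to the layers, continuity requires the same specific discharge q through every layer.
Σ(b_i/K_i) = 6.32/12.4 + 4.11/0.207 + 13.3/0.142 + 10.5/45.8 = 114.3 d.
q = Δh / Σ(b_i/K_i) = 19.1 / 114.3 = 0.1672 m/day.
In each layer the seepage velocity is v_i = q/n_i, so the layer transit time is t_i = b_i·n_i / q:
  layer 1 (karst limestone): t_1 = 6.32 × 0.03 / 0.1672 = 1.134 d
  layer 2 (silty sand): t_2 = 4.11 × 0.25 / 0.1672 = 6.146 d
  layer 3 (silt): t_3 = 13.3 × 0.15 / 0.1672 = 11.93 d
  layer 4 (coarse sand): t_4 = 10.5 × 0.28 / 0.1672 = 17.59 d
Total t = Σ t_i = 36.80 days.

36.8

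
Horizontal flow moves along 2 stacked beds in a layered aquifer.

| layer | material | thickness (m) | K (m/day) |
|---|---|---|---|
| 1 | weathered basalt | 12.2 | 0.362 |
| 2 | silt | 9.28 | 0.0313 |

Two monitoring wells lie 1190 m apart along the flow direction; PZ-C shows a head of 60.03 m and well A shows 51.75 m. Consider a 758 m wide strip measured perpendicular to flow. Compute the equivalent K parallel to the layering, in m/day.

0.219

Flow is parallel to layering, so each bed carries its own Darcy discharge and the transmissivities add.
Σ(K_i·b_i) = 0.362×12.2 + 0.0313×9.28 = 4.707 m²/day.
Total thickness b = 21.48 m, so K_eq = Σ(K_i·b_i)/b = 0.2191 m/day.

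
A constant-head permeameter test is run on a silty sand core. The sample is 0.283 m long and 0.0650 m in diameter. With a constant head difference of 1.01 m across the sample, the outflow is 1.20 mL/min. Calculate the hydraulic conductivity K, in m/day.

Cross-sectional area A = π·(d/2)² = π × (0.0650/2)² = 0.003318 m².
Convert discharge: 1.20 mL/min = 2.000e-08 m³/s.
Darcy's law rearranged: K = Q·L / (A·Δh) = 2.000e-08 × 0.283 / (0.003318 × 1.01) = 1.689e-06 m/s = 0.1459 m/day.

0.146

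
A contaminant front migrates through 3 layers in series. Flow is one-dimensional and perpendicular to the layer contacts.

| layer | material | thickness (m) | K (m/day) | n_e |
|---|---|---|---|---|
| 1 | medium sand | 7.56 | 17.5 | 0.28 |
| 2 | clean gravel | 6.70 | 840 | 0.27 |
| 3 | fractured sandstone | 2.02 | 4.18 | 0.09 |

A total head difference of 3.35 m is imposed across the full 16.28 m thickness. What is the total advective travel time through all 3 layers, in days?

With flow normal to the layers, continuity requires the same specific discharge q through every layer.
Σ(b_i/K_i) = 7.56/17.5 + 6.70/840 + 2.02/4.18 = 0.9232 d.
q = Δh / Σ(b_i/K_i) = 3.35 / 0.9232 = 3.629 m/day.
In each layer the seepage velocity is v_i = q/n_i, so the layer transit time is t_i = b_i·n_i / q:
  layer 1 (medium sand): t_1 = 7.56 × 0.28 / 3.629 = 0.5834 d
  layer 2 (clean gravel): t_2 = 6.70 × 0.27 / 3.629 = 0.4985 d
  layer 3 (fractured sandstone): t_3 = 2.02 × 0.09 / 3.629 = 0.05010 d
Total t = Σ t_i = 1.132 days.

1.13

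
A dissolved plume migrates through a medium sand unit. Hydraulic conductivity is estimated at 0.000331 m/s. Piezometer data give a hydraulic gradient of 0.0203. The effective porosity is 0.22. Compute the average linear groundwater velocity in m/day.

Convert K: 0.000331 m/s × 86400 = 28.60 m/day.
Hydraulic gradient i = 0.0203.
Darcy flux q = K · i = 28.60 × 0.02030 = 0.5805 m/day.
Seepage velocity v = q / n_e = 0.5805 / 0.22 = 2.639 m/day.

2.64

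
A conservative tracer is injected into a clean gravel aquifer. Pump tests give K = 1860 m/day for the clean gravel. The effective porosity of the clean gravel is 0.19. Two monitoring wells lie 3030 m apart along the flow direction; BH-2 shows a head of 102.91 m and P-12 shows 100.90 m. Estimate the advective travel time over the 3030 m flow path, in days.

Hydraulic gradient i = (102.91 − 100.90) / 3030 = 2.01 / 3030 = 0.0006634.
Darcy flux q = K · i = 1860 × 0.0006634 = 1.234 m/day.
Seepage velocity v = q / n_e = 1.234 / 0.19 = 6.494 m/day.
Travel time t = L / v = 3030 / 6.494 = 466.6 days.

467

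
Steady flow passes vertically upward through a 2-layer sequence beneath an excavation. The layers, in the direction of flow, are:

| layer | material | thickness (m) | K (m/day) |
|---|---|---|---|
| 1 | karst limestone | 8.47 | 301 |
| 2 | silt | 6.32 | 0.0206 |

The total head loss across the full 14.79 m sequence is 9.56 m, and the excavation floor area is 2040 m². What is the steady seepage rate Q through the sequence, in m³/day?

Flow is perpendicular to layering, so the layers act in series and the equivalent K is the thickness-weighted harmonic mean.
Total thickness L = 8.47 + 6.32 = 14.79 m.
Σ(b_i/K_i) = 8.47/301 + 6.32/0.0206 = 306.8 d.
K_eq = L / Σ(b_i/K_i) = 14.79 / 306.8 = 0.04820 m/day.
Q = K_eq · A · (Δh/L) = 0.04820 × 2040 × (9.56/14.79) = 63.56 m³/day.

63.6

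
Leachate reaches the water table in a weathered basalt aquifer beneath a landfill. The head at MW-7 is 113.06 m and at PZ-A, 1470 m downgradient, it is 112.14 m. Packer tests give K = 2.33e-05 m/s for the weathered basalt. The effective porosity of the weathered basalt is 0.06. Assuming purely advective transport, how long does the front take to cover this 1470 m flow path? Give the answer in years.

192

Convert K: 2.33e-05 m/s × 86400 = 2.013 m/day.
Hydraulic gradient i = (113.06 − 112.14) / 1470 = 0.92 / 1470 = 0.0006259.
Darcy flux q = K · i = 2.013 × 0.0006259 = 0.001260 m/day.
Seepage velocity v = q / n_e = 0.001260 / 0.06 = 0.02100 m/day.
Travel time t = L / v = 1470 / 0.02100 = 70005 days = 191.7 years.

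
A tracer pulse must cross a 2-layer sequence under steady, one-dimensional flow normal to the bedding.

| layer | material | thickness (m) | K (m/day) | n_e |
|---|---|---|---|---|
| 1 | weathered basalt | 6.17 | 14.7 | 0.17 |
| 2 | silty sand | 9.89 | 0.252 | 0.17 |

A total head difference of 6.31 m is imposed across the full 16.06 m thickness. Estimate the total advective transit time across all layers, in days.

17.2

With flow normal to the layers, continuity requires the same specific discharge q through every layer.
Σ(b_i/K_i) = 6.17/14.7 + 9.89/0.252 = 39.67 d.
q = Δh / Σ(b_i/K_i) = 6.31 / 39.67 = 0.1591 m/day.
In each layer the seepage velocity is v_i = q/n_i, so the layer transit time is t_i = b_i·n_i / q:
  layer 1 (weathered basalt): t_1 = 6.17 × 0.17 / 0.1591 = 6.594 d
  layer 2 (silty sand): t_2 = 9.89 × 0.17 / 0.1591 = 10.57 d
Total t = Σ t_i = 17.16 days.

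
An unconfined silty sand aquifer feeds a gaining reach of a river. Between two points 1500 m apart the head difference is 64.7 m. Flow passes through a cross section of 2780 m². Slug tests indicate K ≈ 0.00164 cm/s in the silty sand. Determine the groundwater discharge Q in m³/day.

Convert K: 0.00164 cm/s × 864 = 1.417 m/day.
Hydraulic gradient i = Δh / L = 64.7 / 1500 = 0.04313.
Darcy's law: Q = K · A · i = 1.417 × 2780 × 0.04313 = 169.9 m³/day.

170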